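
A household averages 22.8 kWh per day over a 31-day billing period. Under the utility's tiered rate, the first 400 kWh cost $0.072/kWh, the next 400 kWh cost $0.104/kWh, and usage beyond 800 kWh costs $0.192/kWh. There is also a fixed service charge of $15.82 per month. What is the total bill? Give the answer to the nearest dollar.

$77

Usage = 22.8 kWh/day × 31 days = 706.8 kWh
First 400 kWh × $0.072 = $28.80
Next 306.8 kWh × $0.104 = $31.91
Remaining tier: 0 kWh (not reached)
Energy charge = $60.71; + service $15.82 = $76.53 ≈ $77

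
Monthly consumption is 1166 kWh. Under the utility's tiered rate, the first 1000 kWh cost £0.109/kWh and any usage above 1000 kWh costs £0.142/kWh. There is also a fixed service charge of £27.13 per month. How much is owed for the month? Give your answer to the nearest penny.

First 1000 kWh × £0.109 = £109.00
Remaining 166 kWh × £0.142 = £23.57
Energy charge = £132.57; + service £27.13 = £159.70

£159.70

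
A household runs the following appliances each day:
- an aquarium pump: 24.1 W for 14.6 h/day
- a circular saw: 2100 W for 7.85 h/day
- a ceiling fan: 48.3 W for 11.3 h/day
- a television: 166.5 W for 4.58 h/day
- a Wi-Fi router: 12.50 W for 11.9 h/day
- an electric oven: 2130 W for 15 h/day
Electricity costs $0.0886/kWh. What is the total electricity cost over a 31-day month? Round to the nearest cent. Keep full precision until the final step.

$138.00

aquarium pump: 24.1 W × 14.6 h × 31 d = 10,908 Wh = 10.91 kWh
circular saw: 2100 W × 7.85 h × 31 d = 511,035 Wh = 511 kWh
ceiling fan: 48.3 W × 11.3 h × 31 d = 16,919 Wh = 16.92 kWh
television: 166.5 W × 4.58 h × 31 d = 23,640 Wh = 23.64 kWh
Wi-Fi router: 12.50 W × 11.9 h × 31 d = 4,611 Wh = 4.611 kWh
electric oven: 2130 W × 15 h × 31 d = 990,450 Wh = 990.5 kWh
Total energy = 10.91 + 511 + 16.92 + 23.64 + 4.611 + 990.5 = 1,558 kWh
Cost = 1,558 kWh × $0.0886 = $138.00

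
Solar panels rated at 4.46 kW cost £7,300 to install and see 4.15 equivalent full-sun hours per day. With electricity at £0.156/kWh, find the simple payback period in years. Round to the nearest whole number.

7 years

Daily generation = 4.46 kW × 4.15 h = 18.51 kWh
Annual generation = 18.51 × 365 = 6755.8 kWh
Annual savings = 6755.8 × £0.156 = £1,053.90
Payback = £7,300 / £1,053.90 = 6.93 years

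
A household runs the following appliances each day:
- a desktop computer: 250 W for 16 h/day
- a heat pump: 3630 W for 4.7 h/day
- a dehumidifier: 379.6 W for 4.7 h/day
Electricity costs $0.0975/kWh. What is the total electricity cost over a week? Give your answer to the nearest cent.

desktop computer: 250 W × 16 h × 7 d = 28,000 Wh = 28 kWh
heat pump: 3630 W × 4.7 h × 7 d = 119,427 Wh = 119.4 kWh
dehumidifier: 379.6 W × 4.7 h × 7 d = 12,489 Wh = 12.49 kWh
Total energy = 28 + 119.4 + 12.49 = 159.9 kWh
Cost = 159.9 kWh × $0.0975 = $15.59

$15.59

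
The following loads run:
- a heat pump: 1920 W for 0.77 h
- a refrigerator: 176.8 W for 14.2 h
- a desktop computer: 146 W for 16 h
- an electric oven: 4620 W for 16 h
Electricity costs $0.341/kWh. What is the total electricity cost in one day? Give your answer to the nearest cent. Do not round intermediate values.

$27.36

heat pump: 1920 W × 0.77 h = 1,478 Wh = 1.478 kWh
refrigerator: 176.8 W × 14.2 h = 2,511 Wh = 2.511 kWh
desktop computer: 146 W × 16 h = 2,336 Wh = 2.336 kWh
electric oven: 4620 W × 16 h = 73,920 Wh = 73.92 kWh
Total energy = 1.478 + 2.511 + 2.336 + 73.92 = 80.24 kWh
Cost = 80.24 kWh × $0.341 = $27.36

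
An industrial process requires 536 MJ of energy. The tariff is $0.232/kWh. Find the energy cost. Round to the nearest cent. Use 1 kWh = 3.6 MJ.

536 MJ × (0.27778 kWh/MJ) = 148.9 kWh
Cost = 148.9 kWh × $0.232/kWh = $34.54

$34.54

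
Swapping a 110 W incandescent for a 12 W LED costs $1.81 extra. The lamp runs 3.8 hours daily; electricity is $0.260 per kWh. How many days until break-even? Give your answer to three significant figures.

18.7 days

Power saved = 110 − 12 = 98 W
Daily energy saved = 98 W × 3.8 h = 372.4 Wh = 0.3724 kWh
Daily savings = 0.3724 × $0.260 = $0.0968
Payback = $1.81 / $0.0968 per day = 18.69 days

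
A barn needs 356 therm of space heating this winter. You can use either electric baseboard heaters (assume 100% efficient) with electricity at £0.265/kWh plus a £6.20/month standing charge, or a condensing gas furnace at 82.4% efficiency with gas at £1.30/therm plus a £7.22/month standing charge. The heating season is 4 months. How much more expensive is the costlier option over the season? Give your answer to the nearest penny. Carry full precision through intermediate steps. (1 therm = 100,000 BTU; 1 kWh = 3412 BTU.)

Heat load = 356 therm × 100,000 = 35,600,000 BTU
Gas: input = 35,600,000 / 0.824 = 43,203,883 BTU = 432 therm → 432 × £1.30 = £561.65; + 4 × £7.22 standing = £590.53
Electric: 35,600,000 BTU / 3412 = 10,430 kWh → × £0.265 = £2,764.95; + 4 × £6.20 standing = £2,789.75
Difference = |£590.53 − £2,789.75| = £2,199.22

£2199.22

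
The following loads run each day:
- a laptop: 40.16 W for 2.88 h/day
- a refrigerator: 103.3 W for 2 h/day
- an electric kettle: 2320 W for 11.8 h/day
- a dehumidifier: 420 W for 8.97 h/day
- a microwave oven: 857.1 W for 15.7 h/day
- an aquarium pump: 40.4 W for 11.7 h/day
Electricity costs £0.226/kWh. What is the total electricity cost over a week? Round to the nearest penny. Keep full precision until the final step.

£71.81

laptop: 40.16 W × 2.88 h × 7 d = 810 Wh = 0.8096 kWh
refrigerator: 103.3 W × 2 h × 7 d = 1,446 Wh = 1.446 kWh
electric kettle: 2320 W × 11.8 h × 7 d = 191,632 Wh = 191.6 kWh
dehumidifier: 420 W × 8.97 h × 7 d = 26,372 Wh = 26.37 kWh
microwave oven: 857.1 W × 15.7 h × 7 d = 94,195 Wh = 94.2 kWh
aquarium pump: 40.4 W × 11.7 h × 7 d = 3,309 Wh = 3.309 kWh
Total energy = 0.8096 + 1.446 + 191.6 + 26.37 + 94.2 + 3.309 = 317.8 kWh
Cost = 317.8 kWh × £0.226 = £71.81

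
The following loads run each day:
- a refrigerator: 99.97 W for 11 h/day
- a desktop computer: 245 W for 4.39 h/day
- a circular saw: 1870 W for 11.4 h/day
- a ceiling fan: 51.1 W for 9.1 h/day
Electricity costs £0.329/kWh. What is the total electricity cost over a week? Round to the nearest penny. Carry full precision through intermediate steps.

£55.18

refrigerator: 99.97 W × 11 h × 7 d = 7,698 Wh = 7.698 kWh
desktop computer: 245 W × 4.39 h × 7 d = 7,529 Wh = 7.529 kWh
circular saw: 1870 W × 11.4 h × 7 d = 149,226 Wh = 149.2 kWh
ceiling fan: 51.1 W × 9.1 h × 7 d = 3,255 Wh = 3.255 kWh
Total energy = 7.698 + 7.529 + 149.2 + 3.255 = 167.7 kWh
Cost = 167.7 kWh × £0.329 = £55.18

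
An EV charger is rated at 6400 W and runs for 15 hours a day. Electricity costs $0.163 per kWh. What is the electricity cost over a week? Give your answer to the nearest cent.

$109.54

Energy = 6400 W × 15 h/day × 7 days = 672,000 Wh = 672 kWh
Cost = 672 kWh × $0.163/kWh = $109.54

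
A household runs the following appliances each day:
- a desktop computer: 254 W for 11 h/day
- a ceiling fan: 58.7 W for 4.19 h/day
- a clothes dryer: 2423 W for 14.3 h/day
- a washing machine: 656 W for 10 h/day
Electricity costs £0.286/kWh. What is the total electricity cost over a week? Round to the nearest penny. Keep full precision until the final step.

desktop computer: 254 W × 11 h × 7 d = 19,558 Wh = 19.56 kWh
ceiling fan: 58.7 W × 4.19 h × 7 d = 1,722 Wh = 1.722 kWh
clothes dryer: 2423 W × 14.3 h × 7 d = 242,542 Wh = 242.5 kWh
washing machine: 656 W × 10 h × 7 d = 45,920 Wh = 45.92 kWh
Total energy = 19.56 + 1.722 + 242.5 + 45.92 = 309.7 kWh
Cost = 309.7 kWh × £0.286 = £88.59

£88.59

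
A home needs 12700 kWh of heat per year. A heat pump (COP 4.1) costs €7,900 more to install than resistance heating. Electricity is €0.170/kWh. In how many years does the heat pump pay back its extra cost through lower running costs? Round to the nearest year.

Resistance: 12700 kWh × €0.170 = €2,159.00/yr
Heat pump: 12700 / 4.1 = 3098 kWh in → × €0.170 = €526.59/yr
Annual savings = €1,632.41
Payback = €7,900 / €1,632.41 = 4.84 years

5 years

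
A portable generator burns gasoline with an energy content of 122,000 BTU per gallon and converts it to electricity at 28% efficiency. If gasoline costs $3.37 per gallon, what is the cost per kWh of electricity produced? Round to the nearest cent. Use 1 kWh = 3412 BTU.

Electrical output per gallon = 122,000 BTU × 0.28 / 3412 BTU/kWh = 10.01 kWh
Cost per kWh = $3.37 / 10.01 kWh = $0.337

$0.34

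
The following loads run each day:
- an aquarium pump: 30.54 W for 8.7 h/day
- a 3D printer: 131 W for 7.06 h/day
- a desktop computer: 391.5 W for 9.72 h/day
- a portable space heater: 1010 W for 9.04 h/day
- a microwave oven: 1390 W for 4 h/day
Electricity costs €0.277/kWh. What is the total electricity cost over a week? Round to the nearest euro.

€38

aquarium pump: 30.54 W × 8.7 h × 7 d = 1,860 Wh = 1.86 kWh
3D printer: 131 W × 7.06 h × 7 d = 6,474 Wh = 6.474 kWh
desktop computer: 391.5 W × 9.72 h × 7 d = 26,638 Wh = 26.64 kWh
portable space heater: 1010 W × 9.04 h × 7 d = 63,913 Wh = 63.91 kWh
microwave oven: 1390 W × 4 h × 7 d = 38,920 Wh = 38.92 kWh
Total energy = 1.86 + 6.474 + 26.64 + 63.91 + 38.92 = 137.8 kWh
Cost = 137.8 kWh × €0.277 = €38.17 ≈ €38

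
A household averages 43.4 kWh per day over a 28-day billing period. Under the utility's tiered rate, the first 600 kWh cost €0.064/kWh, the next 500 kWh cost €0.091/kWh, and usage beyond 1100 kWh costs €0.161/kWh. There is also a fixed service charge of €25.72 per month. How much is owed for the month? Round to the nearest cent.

€128.17

Usage = 43.4 kWh/day × 28 days = 1215.2 kWh
First 600 kWh × €0.064 = €38.40
Next 500 kWh × €0.091 = €45.50
Remaining 115.2 kWh × €0.161 = €18.55
Energy charge = €102.45; + service €25.72 = €128.17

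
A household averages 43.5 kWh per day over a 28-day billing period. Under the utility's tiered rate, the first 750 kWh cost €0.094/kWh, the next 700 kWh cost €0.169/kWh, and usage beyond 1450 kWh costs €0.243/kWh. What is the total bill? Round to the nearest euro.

€150

Usage = 43.5 kWh/day × 28 days = 1218 kWh
First 750 kWh × €0.094 = €70.50
Next 468 kWh × €0.169 = €79.09
Remaining tier: 0 kWh (not reached)
Total = €149.59 ≈ €150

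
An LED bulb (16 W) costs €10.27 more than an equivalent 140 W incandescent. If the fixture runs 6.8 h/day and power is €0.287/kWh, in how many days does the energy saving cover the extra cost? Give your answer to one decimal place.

42.4 days

Power saved = 140 − 16 = 124 W
Daily energy saved = 124 W × 6.8 h = 843.2 Wh = 0.8432 kWh
Daily savings = 0.8432 × €0.287 = €0.2420
Payback = €10.27 / €0.2420 per day = 42.44 days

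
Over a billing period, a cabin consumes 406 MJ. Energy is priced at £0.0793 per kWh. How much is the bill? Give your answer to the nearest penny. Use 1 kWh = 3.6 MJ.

£8.94

406 MJ × (0.27778 kWh/MJ) = 112.8 kWh
Cost = 112.8 kWh × £0.0793/kWh = £8.94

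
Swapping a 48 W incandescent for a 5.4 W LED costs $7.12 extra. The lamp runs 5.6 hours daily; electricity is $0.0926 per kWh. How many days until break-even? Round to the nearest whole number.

Power saved = 48 − 5.4 = 42.6 W
Daily energy saved = 42.6 W × 5.6 h = 238.6 Wh = 0.23856 kWh
Daily savings = 0.23856 × $0.0926 = $0.0221
Payback = $7.12 / $0.0221 per day = 322.3 days

322 days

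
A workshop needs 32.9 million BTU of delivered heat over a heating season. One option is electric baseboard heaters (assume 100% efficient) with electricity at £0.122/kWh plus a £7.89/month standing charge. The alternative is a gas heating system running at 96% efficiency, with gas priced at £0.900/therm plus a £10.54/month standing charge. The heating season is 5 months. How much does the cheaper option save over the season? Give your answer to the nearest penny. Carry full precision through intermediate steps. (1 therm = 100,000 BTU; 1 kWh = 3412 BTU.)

£854.69

Heat load = 32.9 × 10⁶ BTU = 32,900,000 BTU
Gas: input = 32,900,000 / 0.960 = 34,270,833 BTU = 342.7 therm → 342.7 × £0.900 = £308.44; + 5 × £10.54 standing = £361.14
Electric: 32,900,000 BTU / 3412 = 9,642 kWh → × £0.122 = £1,176.38; + 5 × £7.89 standing = £1,215.83
Difference = |£361.14 − £1,215.83| = £854.69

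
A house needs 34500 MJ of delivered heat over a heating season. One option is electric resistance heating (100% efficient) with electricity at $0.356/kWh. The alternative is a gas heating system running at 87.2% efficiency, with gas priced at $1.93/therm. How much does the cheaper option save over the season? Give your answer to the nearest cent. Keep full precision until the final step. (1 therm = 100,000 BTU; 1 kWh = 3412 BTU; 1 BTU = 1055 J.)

Heat load = 34500 MJ = 34,500,000,000 J / 1055 = 32,701,422 BTU
Gas: input = 32,701,422 / 0.872 = 37,501,631 BTU = 375 therm → 375 × $1.93 = $723.78
Electric: 32,701,422 BTU / 3412 = 9,584 kWh → × $0.356 = $3,411.99
Difference = |$723.78 − $3,411.99| = $2,688.21

$2688.21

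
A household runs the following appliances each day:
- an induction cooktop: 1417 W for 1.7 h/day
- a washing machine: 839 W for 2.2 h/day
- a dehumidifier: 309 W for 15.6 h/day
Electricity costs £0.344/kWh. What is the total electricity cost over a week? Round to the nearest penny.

induction cooktop: 1417 W × 1.7 h × 7 d = 16,862 Wh = 16.86 kWh
washing machine: 839 W × 2.2 h × 7 d = 12,921 Wh = 12.92 kWh
dehumidifier: 309 W × 15.6 h × 7 d = 33,743 Wh = 33.74 kWh
Total energy = 16.86 + 12.92 + 33.74 = 63.53 kWh
Cost = 63.53 kWh × £0.344 = £21.85

£21.85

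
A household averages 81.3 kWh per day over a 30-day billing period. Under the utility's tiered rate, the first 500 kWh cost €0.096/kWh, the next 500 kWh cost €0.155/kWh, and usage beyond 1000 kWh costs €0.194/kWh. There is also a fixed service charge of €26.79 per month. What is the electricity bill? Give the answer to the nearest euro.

€431

Usage = 81.3 kWh/day × 30 days = 2439 kWh
First 500 kWh × €0.096 = €48.00
Next 500 kWh × €0.155 = €77.50
Remaining 1439 kWh × €0.194 = €279.17
Energy charge = €404.67; + service €26.79 = €431.46 ≈ €431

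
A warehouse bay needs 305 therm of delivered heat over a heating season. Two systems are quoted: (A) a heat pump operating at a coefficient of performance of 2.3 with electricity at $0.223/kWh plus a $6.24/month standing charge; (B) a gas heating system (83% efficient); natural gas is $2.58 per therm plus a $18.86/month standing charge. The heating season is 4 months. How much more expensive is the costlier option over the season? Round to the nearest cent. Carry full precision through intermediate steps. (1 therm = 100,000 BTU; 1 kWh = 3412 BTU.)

Heat load = 305 therm × 100,000 = 30,500,000 BTU
Gas: input = 30,500,000 / 0.83 = 36,746,988 BTU = 367.5 therm → 367.5 × $2.58 = $948.07; + 4 × $18.86 standing = $1,023.51
Heat pump: 30,500,000 BTU / 3412 = 8,939 kWh heat; / 2.3 = 3,887 kWh in → × $0.223 = $866.70; + 4 × $6.24 standing = $891.66
Difference = |$1,023.51 − $891.66| = $131.85

$131.85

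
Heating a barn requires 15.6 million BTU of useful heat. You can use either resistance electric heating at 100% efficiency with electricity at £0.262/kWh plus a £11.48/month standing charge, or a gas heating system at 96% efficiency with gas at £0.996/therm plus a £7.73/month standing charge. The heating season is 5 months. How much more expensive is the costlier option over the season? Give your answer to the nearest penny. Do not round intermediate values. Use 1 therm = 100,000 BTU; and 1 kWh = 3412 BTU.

£1054.79

Heat load = 15.6 × 10⁶ BTU = 15,600,000 BTU
Gas: input = 15,600,000 / 0.96 = 16,250,000 BTU = 162.5 therm → 162.5 × £0.996 = £161.85; + 5 × £7.73 standing = £200.50
Electric: 15,600,000 BTU / 3412 = 4,572 kWh → × £0.262 = £1,197.89; + 5 × £11.48 standing = £1,255.29
Difference = |£200.50 − £1,255.29| = £1,054.79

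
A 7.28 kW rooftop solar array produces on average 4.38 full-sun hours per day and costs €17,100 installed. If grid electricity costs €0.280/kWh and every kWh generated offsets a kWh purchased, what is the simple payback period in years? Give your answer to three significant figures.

Daily generation = 7.28 kW × 4.38 h = 31.89 kWh
Annual generation = 31.89 × 365 = 11639 kWh
Annual savings = 11639 × €0.280 = €3,258.79
Payback = €17,100 / €3,258.79 = 5.25 years

5.25 years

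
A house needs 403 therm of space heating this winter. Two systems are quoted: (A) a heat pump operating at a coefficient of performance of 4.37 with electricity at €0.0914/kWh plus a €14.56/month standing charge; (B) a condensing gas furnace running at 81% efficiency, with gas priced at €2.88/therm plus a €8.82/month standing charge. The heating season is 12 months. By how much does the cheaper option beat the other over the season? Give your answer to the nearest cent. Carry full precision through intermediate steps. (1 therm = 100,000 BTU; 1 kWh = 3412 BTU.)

Heat load = 403 therm × 100,000 = 40,300,000 BTU
Gas: input = 40,300,000 / 0.81 = 49,753,086 BTU = 497.5 therm → 497.5 × €2.88 = €1,432.89; + 12 × €8.82 standing = €1,538.73
Heat pump: 40,300,000 BTU / 3412 = 11,810 kWh heat; / 4.37 = 2,703 kWh in → × €0.0914 = €247.04; + 12 × €14.56 standing = €421.76
Difference = |€1,538.73 − €421.76| = €1,116.97

€1116.97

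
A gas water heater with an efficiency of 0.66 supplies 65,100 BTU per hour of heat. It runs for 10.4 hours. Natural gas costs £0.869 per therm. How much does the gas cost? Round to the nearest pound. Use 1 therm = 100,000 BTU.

Heat delivered = 65,100 BTU/h × 10.4 h = 677,040 BTU
Gas input = 677,040 / 0.66 = 1,025,818 BTU
= 1,025,818 / 100,000 = 10.26 therm
Cost = 10.26 × £0.869/therm = £8.91 ≈ £9

£9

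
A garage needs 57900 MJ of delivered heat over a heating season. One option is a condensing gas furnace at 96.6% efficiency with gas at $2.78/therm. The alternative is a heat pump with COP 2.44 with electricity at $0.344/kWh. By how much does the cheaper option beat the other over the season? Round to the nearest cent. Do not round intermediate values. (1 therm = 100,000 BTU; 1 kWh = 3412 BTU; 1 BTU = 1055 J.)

$688.29

Heat load = 57900 MJ = 57,900,000,000 J / 1055 = 54,881,517 BTU
Gas: input = 54,881,517 / 0.966 = 56,813,164 BTU = 568.1 therm → 568.1 × $2.78 = $1,579.41
Heat pump: 54,881,517 BTU / 3412 = 16,080 kWh heat; / 2.44 = 6,592 kWh in → × $0.344 = $2,267.70
Difference = |$1,579.41 − $2,267.70| = $688.29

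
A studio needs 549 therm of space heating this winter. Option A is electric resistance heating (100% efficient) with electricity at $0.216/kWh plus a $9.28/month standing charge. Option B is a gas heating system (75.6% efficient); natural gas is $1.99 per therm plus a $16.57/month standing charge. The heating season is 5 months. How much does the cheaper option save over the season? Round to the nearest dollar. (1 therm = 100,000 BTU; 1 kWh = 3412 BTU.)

$1994

Heat load = 549 therm × 100,000 = 54,900,000 BTU
Gas: input = 54,900,000 / 0.756 = 72,619,048 BTU = 726.2 therm → 726.2 × $1.99 = $1,445.12; + 5 × $16.57 standing = $1,527.97
Electric: 54,900,000 BTU / 3412 = 16,090 kWh → × $0.216 = $3,475.50; + 5 × $9.28 standing = $3,521.90
Difference = |$1,527.97 − $3,521.90| = $1,993.93 ≈ $1994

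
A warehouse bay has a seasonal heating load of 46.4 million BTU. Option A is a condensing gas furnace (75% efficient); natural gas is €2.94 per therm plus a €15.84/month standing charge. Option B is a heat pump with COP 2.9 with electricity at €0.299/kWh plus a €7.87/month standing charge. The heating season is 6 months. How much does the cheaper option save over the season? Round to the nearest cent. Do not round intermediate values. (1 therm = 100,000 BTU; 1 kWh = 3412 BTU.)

Heat load = 46.4 × 10⁶ BTU = 46,400,000 BTU
Gas: input = 46,400,000 / 0.75 = 61,866,667 BTU = 618.7 therm → 618.7 × €2.94 = €1,818.88; + 6 × €15.84 standing = €1,913.92
Heat pump: 46,400,000 BTU / 3412 = 13,600 kWh heat; / 2.9 = 4,689 kWh in → × €0.299 = €1,402.11; + 6 × €7.87 standing = €1,449.33
Difference = |€1,913.92 − €1,449.33| = €464.59

€464.59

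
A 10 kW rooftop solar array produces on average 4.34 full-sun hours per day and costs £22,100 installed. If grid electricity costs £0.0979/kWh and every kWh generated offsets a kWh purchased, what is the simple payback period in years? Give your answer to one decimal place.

14.3 years

Daily generation = 10 kW × 4.34 h = 43.4 kWh
Annual generation = 43.4 × 365 = 15841 kWh
Annual savings = 15841 × £0.0979 = £1,550.83
Payback = £22,100 / £1,550.83 = 14.3 years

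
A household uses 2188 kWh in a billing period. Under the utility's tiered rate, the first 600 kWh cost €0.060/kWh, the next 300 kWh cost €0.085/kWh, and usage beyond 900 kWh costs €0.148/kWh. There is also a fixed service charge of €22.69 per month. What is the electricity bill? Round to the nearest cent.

€274.81

First 600 kWh × €0.060 = €36.00
Next 300 kWh × €0.085 = €25.50
Remaining 1288 kWh × €0.148 = €190.62
Energy charge = €252.12; + service €22.69 = €274.81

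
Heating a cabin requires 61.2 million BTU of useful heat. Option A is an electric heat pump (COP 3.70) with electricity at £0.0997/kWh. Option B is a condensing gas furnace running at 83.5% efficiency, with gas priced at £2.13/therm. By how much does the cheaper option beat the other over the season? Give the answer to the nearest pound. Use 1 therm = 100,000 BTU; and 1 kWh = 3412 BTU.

£1078

Heat load = 61.2 × 10⁶ BTU = 61,200,000 BTU
Gas: input = 61,200,000 / 0.835 = 73,293,413 BTU = 732.9 therm → 732.9 × £2.13 = £1,561.15
Heat pump: 61,200,000 BTU / 3412 = 17,940 kWh heat; / 3.70 = 4,848 kWh in → × £0.0997 = £483.32
Difference = |£1,561.15 − £483.32| = £1,077.83 ≈ £1078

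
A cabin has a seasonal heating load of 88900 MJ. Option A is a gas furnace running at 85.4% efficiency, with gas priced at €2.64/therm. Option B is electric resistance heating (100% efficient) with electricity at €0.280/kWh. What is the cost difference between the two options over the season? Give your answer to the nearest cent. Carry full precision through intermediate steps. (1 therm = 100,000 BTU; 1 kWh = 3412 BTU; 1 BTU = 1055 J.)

€4310.17

Heat load = 88900 MJ = 88,900,000,000 J / 1055 = 84,265,403 BTU
Gas: input = 84,265,403 / 0.854 = 98,671,432 BTU = 986.7 therm → 986.7 × €2.64 = €2,604.93
Electric: 84,265,403 BTU / 3412 = 24,700 kWh → × €0.280 = €6,915.10
Difference = |€2,604.93 − €6,915.10| = €4,310.17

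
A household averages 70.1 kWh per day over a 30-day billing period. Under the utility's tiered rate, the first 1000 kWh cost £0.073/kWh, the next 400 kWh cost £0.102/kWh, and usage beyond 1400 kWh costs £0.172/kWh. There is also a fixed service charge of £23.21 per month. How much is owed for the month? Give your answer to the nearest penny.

Usage = 70.1 kWh/day × 30 days = 2103 kWh
First 1000 kWh × £0.073 = £73.00
Next 400 kWh × £0.102 = £40.80
Remaining 703 kWh × £0.172 = £120.92
Energy charge = £234.72; + service £23.21 = £257.93

£257.93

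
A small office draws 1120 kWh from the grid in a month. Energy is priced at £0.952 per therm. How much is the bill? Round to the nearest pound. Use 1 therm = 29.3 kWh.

£36

1120 kWh × (0.03413 therm/kWh) = 38.23 therm
Cost = 38.23 therm × £0.952/therm = £36.39 ≈ £36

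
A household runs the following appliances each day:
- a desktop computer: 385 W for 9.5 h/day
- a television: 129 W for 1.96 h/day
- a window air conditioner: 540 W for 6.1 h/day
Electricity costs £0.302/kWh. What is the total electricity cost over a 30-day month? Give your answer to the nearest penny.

£65.27

desktop computer: 385 W × 9.5 h × 30 d = 109,725 Wh = 109.7 kWh
television: 129 W × 1.96 h × 30 d = 7,585 Wh = 7.585 kWh
window air conditioner: 540 W × 6.1 h × 30 d = 98,820 Wh = 98.82 kWh
Total energy = 109.7 + 7.585 + 98.82 = 216.1 kWh
Cost = 216.1 kWh × £0.302 = £65.27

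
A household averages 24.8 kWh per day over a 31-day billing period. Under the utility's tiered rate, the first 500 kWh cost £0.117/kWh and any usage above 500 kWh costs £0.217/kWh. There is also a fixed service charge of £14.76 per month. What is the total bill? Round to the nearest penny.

£131.59

Usage = 24.8 kWh/day × 31 days = 768.8 kWh
First 500 kWh × £0.117 = £58.50
Remaining 268.8 kWh × £0.217 = £58.33
Energy charge = £116.83; + service £14.76 = £131.59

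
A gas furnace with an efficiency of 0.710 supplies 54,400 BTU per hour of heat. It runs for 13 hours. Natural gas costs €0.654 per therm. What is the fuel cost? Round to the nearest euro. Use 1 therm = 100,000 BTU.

Heat delivered = 54,400 BTU/h × 13 h = 707,200 BTU
Gas input = 707,200 / 0.710 = 996,056 BTU
= 996,056 / 100,000 = 9.961 therm
Cost = 9.961 × €0.654/therm = €6.51 ≈ €7

€7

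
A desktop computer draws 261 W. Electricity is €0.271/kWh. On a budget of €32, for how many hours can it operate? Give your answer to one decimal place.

452.4 h

Energy budget = €32 / €0.271 per kWh = 118.1 kWh = 118,081 Wh
Runtime = 118,081 Wh / 261 W = 452.4 h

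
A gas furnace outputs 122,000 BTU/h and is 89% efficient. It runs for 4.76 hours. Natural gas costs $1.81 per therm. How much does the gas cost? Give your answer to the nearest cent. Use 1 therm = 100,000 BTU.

$11.81

Heat delivered = 122,000 BTU/h × 4.76 h = 580,720 BTU
Gas input = 580,720 / 0.89 = 652,494 BTU
= 652,494 / 100,000 = 6.525 therm
Cost = 6.525 × $1.81/therm = $11.81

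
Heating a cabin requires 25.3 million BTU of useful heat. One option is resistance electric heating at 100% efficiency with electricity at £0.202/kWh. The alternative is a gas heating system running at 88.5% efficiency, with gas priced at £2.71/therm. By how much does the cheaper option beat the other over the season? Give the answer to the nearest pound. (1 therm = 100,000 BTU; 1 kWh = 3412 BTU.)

£723

Heat load = 25.3 × 10⁶ BTU = 25,300,000 BTU
Gas: input = 25,300,000 / 0.885 = 28,587,571 BTU = 285.9 therm → 285.9 × £2.71 = £774.72
Electric: 25,300,000 BTU / 3412 = 7,415 kWh → × £0.202 = £1,497.83
Difference = |£774.72 − £1,497.83| = £723.11 ≈ £723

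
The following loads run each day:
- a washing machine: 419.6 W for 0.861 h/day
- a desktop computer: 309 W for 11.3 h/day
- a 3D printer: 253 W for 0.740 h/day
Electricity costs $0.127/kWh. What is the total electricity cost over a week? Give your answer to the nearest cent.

$3.59

washing machine: 419.6 W × 0.861 h × 7 d = 2,529 Wh = 2.529 kWh
desktop computer: 309 W × 11.3 h × 7 d = 24,442 Wh = 24.44 kWh
3D printer: 253 W × 0.740 h × 7 d = 1,311 Wh = 1.311 kWh
Total energy = 2.529 + 24.44 + 1.311 = 28.28 kWh
Cost = 28.28 kWh × $0.127 = $3.59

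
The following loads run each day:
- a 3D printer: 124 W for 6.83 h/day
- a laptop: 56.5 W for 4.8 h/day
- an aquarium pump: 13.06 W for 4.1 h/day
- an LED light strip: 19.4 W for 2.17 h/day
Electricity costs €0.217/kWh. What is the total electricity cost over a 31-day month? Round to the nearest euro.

€8

3D printer: 124 W × 6.83 h × 31 d = 26,255 Wh = 26.25 kWh
laptop: 56.5 W × 4.8 h × 31 d = 8,407 Wh = 8.407 kWh
aquarium pump: 13.06 W × 4.1 h × 31 d = 1,660 Wh = 1.66 kWh
LED light strip: 19.4 W × 2.17 h × 31 d = 1,305 Wh = 1.305 kWh
Total energy = 26.25 + 8.407 + 1.66 + 1.305 = 37.63 kWh
Cost = 37.63 kWh × €0.217 = €8.16 ≈ €8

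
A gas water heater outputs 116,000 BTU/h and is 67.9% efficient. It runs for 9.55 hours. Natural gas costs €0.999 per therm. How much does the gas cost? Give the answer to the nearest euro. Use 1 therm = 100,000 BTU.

Heat delivered = 116,000 BTU/h × 9.55 h = 1,107,800 BTU
Gas input = 1,107,800 / 0.679 = 1,631,517 BTU
= 1,631,517 / 100,000 = 16.32 therm
Cost = 16.32 × €0.999/therm = €16.30 ≈ €16

€16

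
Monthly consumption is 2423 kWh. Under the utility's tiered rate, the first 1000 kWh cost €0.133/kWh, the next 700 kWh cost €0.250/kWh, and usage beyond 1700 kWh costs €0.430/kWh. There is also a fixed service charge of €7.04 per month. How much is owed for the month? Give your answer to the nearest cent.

First 1000 kWh × €0.133 = €133.00
Next 700 kWh × €0.250 = €175.00
Remaining 723 kWh × €0.430 = €310.89
Energy charge = €618.89; + service €7.04 = €625.93

€625.93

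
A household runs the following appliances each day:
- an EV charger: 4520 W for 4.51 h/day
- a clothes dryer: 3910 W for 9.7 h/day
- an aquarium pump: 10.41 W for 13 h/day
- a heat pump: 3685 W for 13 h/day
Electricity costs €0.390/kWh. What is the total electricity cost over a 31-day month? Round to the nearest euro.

EV charger: 4520 W × 4.51 h × 31 d = 631,941 Wh = 631.9 kWh
clothes dryer: 3910 W × 9.7 h × 31 d = 1,175,737 Wh = 1,176 kWh
aquarium pump: 10.41 W × 13 h × 31 d = 4,195 Wh = 4.195 kWh
heat pump: 3685 W × 13 h × 31 d = 1,485,055 Wh = 1,485 kWh
Total energy = 631.9 + 1,176 + 4.195 + 1,485 = 3,297 kWh
Cost = 3,297 kWh × €0.390 = €1,285.80 ≈ €1286

€1286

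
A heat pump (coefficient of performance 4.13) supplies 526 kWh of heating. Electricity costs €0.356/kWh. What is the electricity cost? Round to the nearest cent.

Electrical input = 526 kWh / 4.13 = 127.4 kWh
Cost = 127.4 × €0.356/kWh = €45.34

€45.34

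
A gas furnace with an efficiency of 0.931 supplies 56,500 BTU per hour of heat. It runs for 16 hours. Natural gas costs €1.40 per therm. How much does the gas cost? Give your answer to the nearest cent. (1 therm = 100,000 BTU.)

€13.59

Heat delivered = 56,500 BTU/h × 16 h = 904,000 BTU
Gas input = 904,000 / 0.931 = 970,999 BTU
= 970,999 / 100,000 = 9.71 therm
Cost = 9.71 × €1.40/therm = €13.59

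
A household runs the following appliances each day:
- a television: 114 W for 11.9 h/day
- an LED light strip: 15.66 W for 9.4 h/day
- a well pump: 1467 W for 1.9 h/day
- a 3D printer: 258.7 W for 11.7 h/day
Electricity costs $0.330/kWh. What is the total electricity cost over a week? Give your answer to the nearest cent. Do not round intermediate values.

television: 114 W × 11.9 h × 7 d = 9,496 Wh = 9.496 kWh
LED light strip: 15.66 W × 9.4 h × 7 d = 1,030 Wh = 1.03 kWh
well pump: 1467 W × 1.9 h × 7 d = 19,511 Wh = 19.51 kWh
3D printer: 258.7 W × 11.7 h × 7 d = 21,188 Wh = 21.19 kWh
Total energy = 9.496 + 1.03 + 19.51 + 21.19 = 51.23 kWh
Cost = 51.23 kWh × $0.330 = $16.90

$16.90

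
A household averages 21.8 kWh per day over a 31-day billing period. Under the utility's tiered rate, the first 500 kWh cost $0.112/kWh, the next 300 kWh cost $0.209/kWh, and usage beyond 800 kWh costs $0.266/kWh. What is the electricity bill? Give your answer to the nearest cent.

$92.74

Usage = 21.8 kWh/day × 31 days = 675.8 kWh
First 500 kWh × $0.112 = $56.00
Next 175.8 kWh × $0.209 = $36.74
Remaining tier: 0 kWh (not reached)
Total = $92.74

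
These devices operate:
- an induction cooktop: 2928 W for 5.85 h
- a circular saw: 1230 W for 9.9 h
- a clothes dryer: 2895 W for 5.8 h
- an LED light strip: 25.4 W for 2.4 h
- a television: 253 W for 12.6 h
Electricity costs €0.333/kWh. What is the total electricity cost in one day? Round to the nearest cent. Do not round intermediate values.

induction cooktop: 2928 W × 5.85 h = 17,129 Wh = 17.13 kWh
circular saw: 1230 W × 9.9 h = 12,177 Wh = 12.18 kWh
clothes dryer: 2895 W × 5.8 h = 16,791 Wh = 16.79 kWh
LED light strip: 25.4 W × 2.4 h = 61 Wh = 0.06096 kWh
television: 253 W × 12.6 h = 3,188 Wh = 3.188 kWh
Total energy = 17.13 + 12.18 + 16.79 + 0.06096 + 3.188 = 49.35 kWh
Cost = 49.35 kWh × €0.333 = €16.43

€16.43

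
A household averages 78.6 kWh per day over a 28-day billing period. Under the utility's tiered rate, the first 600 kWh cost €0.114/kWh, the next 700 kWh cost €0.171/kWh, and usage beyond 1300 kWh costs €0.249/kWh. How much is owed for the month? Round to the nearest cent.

Usage = 78.6 kWh/day × 28 days = 2200.8 kWh
First 600 kWh × €0.114 = €68.40
Next 700 kWh × €0.171 = €119.70
Remaining 900.8 kWh × €0.249 = €224.30
Total = €412.40

€412.40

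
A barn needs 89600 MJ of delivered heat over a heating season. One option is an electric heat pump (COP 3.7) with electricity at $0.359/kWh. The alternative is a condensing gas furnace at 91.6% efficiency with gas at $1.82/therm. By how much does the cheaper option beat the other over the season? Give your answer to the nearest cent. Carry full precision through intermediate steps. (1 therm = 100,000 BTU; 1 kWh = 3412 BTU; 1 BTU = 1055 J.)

Heat load = 89600 MJ = 89,600,000,000 J / 1055 = 84,928,910 BTU
Gas: input = 84,928,910 / 0.916 = 92,717,151 BTU = 927.2 therm → 927.2 × $1.82 = $1,687.45
Heat pump: 84,928,910 BTU / 3412 = 24,890 kWh heat; / 3.7 = 6,727 kWh in → × $0.359 = $2,415.12
Difference = |$1,687.45 − $2,415.12| = $727.67

$727.67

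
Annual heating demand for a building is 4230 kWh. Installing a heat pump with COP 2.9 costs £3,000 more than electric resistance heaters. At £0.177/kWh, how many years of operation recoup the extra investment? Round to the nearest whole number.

Resistance: 4230 kWh × £0.177 = £748.71/yr
Heat pump: 4230 / 2.9 = 1459 kWh in → × £0.177 = £258.18/yr
Annual savings = £490.53
Payback = £3,000 / £490.53 = 6.12 years

6 years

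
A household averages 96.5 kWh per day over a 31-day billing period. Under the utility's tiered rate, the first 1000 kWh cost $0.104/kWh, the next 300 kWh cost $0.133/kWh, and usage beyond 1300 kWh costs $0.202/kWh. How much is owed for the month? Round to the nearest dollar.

Usage = 96.5 kWh/day × 31 days = 2991.5 kWh
First 1000 kWh × $0.104 = $104.00
Next 300 kWh × $0.133 = $39.90
Remaining 1691.5 kWh × $0.202 = $341.68
Total = $485.58 ≈ $486

$486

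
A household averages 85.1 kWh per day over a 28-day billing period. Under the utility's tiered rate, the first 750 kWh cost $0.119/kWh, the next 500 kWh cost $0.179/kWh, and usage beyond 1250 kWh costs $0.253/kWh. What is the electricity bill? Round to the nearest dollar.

Usage = 85.1 kWh/day × 28 days = 2382.8 kWh
First 750 kWh × $0.119 = $89.25
Next 500 kWh × $0.179 = $89.50
Remaining 1132.8 kWh × $0.253 = $286.60
Total = $465.35 ≈ $465

$465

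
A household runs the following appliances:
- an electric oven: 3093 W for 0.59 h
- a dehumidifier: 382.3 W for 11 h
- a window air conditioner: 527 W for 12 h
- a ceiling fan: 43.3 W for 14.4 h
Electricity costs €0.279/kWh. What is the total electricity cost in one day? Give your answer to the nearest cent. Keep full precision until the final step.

electric oven: 3093 W × 0.59 h = 1,825 Wh = 1.825 kWh
dehumidifier: 382.3 W × 11 h = 4,205 Wh = 4.205 kWh
window air conditioner: 527 W × 12 h = 6,324 Wh = 6.324 kWh
ceiling fan: 43.3 W × 14.4 h = 624 Wh = 0.6235 kWh
Total energy = 1.825 + 4.205 + 6.324 + 0.6235 = 12.98 kWh
Cost = 12.98 kWh × €0.279 = €3.62

€3.62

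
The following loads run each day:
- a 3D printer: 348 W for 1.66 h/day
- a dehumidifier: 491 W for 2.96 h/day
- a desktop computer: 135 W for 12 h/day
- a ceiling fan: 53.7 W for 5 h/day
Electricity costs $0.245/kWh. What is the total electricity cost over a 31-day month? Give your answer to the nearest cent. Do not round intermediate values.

3D printer: 348 W × 1.66 h × 31 d = 17,908 Wh = 17.91 kWh
dehumidifier: 491 W × 2.96 h × 31 d = 45,054 Wh = 45.05 kWh
desktop computer: 135 W × 12 h × 31 d = 50,220 Wh = 50.22 kWh
ceiling fan: 53.7 W × 5 h × 31 d = 8,324 Wh = 8.323 kWh
Total energy = 17.91 + 45.05 + 50.22 + 8.323 = 121.5 kWh
Cost = 121.5 kWh × $0.245 = $29.77

$29.77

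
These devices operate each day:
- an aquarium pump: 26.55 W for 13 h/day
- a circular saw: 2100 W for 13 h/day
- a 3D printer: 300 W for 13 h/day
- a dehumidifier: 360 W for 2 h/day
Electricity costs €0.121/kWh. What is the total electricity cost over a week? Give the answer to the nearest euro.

aquarium pump: 26.55 W × 13 h × 7 d = 2,416 Wh = 2.416 kWh
circular saw: 2100 W × 13 h × 7 d = 191,100 Wh = 191.1 kWh
3D printer: 300 W × 13 h × 7 d = 27,300 Wh = 27.3 kWh
dehumidifier: 360 W × 2 h × 7 d = 5,040 Wh = 5.04 kWh
Total energy = 2.416 + 191.1 + 27.3 + 5.04 = 225.9 kWh
Cost = 225.9 kWh × €0.121 = €27.33 ≈ €27

€27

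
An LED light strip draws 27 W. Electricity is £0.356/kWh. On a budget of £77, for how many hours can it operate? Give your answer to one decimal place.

Energy budget = £77 / £0.356 per kWh = 216.3 kWh = 216,292 Wh
Runtime = 216,292 Wh / 27 W = 8,011 h

8010.8 h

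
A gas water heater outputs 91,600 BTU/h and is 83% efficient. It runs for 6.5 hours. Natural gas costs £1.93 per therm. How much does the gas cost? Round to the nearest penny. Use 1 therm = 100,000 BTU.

£13.84

Heat delivered = 91,600 BTU/h × 6.5 h = 595,400 BTU
Gas input = 595,400 / 0.83 = 717,349 BTU
= 717,349 / 100,000 = 7.173 therm
Cost = 7.173 × £1.93/therm = £13.84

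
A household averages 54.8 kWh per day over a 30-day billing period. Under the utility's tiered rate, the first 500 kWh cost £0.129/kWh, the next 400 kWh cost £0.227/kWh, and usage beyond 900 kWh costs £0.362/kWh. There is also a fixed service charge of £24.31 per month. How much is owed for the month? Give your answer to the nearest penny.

Usage = 54.8 kWh/day × 30 days = 1644 kWh
First 500 kWh × £0.129 = £64.50
Next 400 kWh × £0.227 = £90.80
Remaining 744 kWh × £0.362 = £269.33
Energy charge = £424.63; + service £24.31 = £448.94

£448.94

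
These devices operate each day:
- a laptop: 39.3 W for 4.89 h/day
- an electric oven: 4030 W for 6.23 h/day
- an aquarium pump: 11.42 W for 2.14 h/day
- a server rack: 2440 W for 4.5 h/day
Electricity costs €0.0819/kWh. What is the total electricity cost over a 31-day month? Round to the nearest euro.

laptop: 39.3 W × 4.89 h × 31 d = 5,957 Wh = 5.957 kWh
electric oven: 4030 W × 6.23 h × 31 d = 778,314 Wh = 778.3 kWh
aquarium pump: 11.42 W × 2.14 h × 31 d = 758 Wh = 0.7576 kWh
server rack: 2440 W × 4.5 h × 31 d = 340,380 Wh = 340.4 kWh
Total energy = 5.957 + 778.3 + 0.7576 + 340.4 = 1,125 kWh
Cost = 1,125 kWh × €0.0819 = €92.17 ≈ €92

€92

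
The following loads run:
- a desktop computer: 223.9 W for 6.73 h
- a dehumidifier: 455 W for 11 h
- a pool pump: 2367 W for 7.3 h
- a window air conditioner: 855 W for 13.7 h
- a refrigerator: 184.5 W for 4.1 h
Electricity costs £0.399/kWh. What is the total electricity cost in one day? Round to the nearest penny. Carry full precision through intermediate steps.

£14.47

desktop computer: 223.9 W × 6.73 h = 1,507 Wh = 1.507 kWh
dehumidifier: 455 W × 11 h = 5,005 Wh = 5.005 kWh
pool pump: 2367 W × 7.3 h = 17,279 Wh = 17.28 kWh
window air conditioner: 855 W × 13.7 h = 11,714 Wh = 11.71 kWh
refrigerator: 184.5 W × 4.1 h = 756 Wh = 0.7564 kWh
Total energy = 1.507 + 5.005 + 17.28 + 11.71 + 0.7564 = 36.26 kWh
Cost = 36.26 kWh × £0.399 = £14.47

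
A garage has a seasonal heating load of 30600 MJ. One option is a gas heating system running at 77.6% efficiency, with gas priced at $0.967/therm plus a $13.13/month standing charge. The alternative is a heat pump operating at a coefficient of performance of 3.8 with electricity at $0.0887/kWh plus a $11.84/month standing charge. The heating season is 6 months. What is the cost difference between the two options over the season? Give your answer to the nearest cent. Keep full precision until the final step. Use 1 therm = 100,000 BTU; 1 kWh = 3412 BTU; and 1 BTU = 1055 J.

$170.75

Heat load = 30600 MJ = 30,600,000,000 J / 1055 = 29,004,739 BTU
Gas: input = 29,004,739 / 0.776 = 37,377,241 BTU = 373.8 therm → 373.8 × $0.967 = $361.44; + 6 × $13.13 standing = $440.22
Heat pump: 29,004,739 BTU / 3412 = 8,501 kWh heat; / 3.8 = 2,237 kWh in → × $0.0887 = $198.43; + 6 × $11.84 standing = $269.47
Difference = |$440.22 − $269.47| = $170.75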